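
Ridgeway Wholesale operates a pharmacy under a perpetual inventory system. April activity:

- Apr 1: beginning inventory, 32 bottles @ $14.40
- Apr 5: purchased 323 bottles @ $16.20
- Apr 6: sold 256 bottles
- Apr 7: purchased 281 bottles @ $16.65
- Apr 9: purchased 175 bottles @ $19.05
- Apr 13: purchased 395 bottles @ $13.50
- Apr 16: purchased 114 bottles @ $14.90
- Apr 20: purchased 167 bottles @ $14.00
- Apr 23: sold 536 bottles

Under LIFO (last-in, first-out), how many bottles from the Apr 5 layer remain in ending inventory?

Apr 6, 256 sold [LIFO — newest first]: 256 @ $16.20 = $4,147.20
Apr 23, 536 sold [LIFO — newest first]: 167 @ $14.00 + 114 @ $14.90 + 255 @ $13.50 = $7,479.10
Total COGS = $4,147.20 + $7,479.10 = $11,626.30
Ending inventory: 32 @ $14.40 + 67 @ $16.20 + 281 @ $16.65 + 175 @ $19.05 + 140 @ $13.50 = $11,448.60
Check: goods available $23,074.90 = COGS $11,626.30 + ending $11,448.60

67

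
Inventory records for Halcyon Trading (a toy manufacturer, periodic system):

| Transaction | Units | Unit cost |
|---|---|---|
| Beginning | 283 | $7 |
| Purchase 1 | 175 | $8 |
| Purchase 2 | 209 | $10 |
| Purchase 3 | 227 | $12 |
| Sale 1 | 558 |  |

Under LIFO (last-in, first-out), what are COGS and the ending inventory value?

Sale 1 (558) [LIFO — newest first]: 227 @ $12 + 209 @ $10 + 122 @ $8 = $5,790
Ending inventory: 283 @ $7 + 53 @ $8 = $2,405

COGS = $5,790; ending inventory = $2,405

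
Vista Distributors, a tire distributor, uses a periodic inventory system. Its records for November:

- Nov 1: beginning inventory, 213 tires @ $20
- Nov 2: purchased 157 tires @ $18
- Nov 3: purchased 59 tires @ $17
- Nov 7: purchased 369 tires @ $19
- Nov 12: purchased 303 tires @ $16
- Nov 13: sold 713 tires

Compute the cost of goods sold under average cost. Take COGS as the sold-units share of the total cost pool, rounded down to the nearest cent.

Nov 13, sell 713: 713/1101 × $19,948.00 → $12,918.18
Ending inventory (cost pool remaining) = $7,029.82

COGS = $12,918.18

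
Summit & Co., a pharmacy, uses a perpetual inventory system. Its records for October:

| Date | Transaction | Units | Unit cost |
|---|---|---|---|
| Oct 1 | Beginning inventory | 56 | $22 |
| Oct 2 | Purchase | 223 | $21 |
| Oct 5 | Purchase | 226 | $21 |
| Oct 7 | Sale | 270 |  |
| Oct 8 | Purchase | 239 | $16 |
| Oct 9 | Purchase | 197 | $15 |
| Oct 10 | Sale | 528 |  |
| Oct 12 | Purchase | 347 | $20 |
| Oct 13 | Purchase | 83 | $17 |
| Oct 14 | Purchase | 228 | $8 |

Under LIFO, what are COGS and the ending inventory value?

Oct 7, 270 sold [LIFO — newest first]: 226 @ $21 + 44 @ $21 = $5,670
Oct 10, 528 sold [LIFO — newest first]: 197 @ $15 + 239 @ $16 + 92 @ $21 = $8,711
Total COGS = $5,670 + $8,711 = $14,381
Ending inventory: 56 @ $22 + 87 @ $21 + 347 @ $20 + 83 @ $17 + 228 @ $8 = $13,234

COGS = $14,381; ending inventory = $13,234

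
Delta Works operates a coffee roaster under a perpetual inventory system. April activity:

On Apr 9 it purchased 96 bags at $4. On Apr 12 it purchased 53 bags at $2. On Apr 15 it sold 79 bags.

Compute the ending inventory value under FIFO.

Apr 15, 79 sold [FIFO — oldest first]: 79 @ $4 = $316
Ending inventory: 17 @ $4 + 53 @ $2 = $174

Ending inventory = $174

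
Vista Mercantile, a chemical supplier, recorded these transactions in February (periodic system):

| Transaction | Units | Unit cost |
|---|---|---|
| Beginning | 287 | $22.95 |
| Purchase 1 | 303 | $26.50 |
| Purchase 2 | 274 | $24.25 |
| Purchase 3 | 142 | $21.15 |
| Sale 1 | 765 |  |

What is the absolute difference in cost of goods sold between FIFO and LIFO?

$126.90

FIFO COGS: 287 @ $22.95 + 303 @ $26.50 + 175 @ $24.25 = $18,859.90
LIFO COGS: 142 @ $21.15 + 274 @ $24.25 + 303 @ $26.50 + 46 @ $22.95 = $18,733.00
Difference = |$18,859.90 − $18,733.00| = $126.90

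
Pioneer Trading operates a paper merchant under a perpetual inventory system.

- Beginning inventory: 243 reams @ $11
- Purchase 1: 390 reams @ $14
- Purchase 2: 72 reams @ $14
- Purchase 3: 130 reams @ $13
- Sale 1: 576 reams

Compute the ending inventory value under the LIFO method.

Sale 1 (576) [LIFO — newest first]: 130 @ $13 + 72 @ $14 + 374 @ $14 = $7,934
Ending inventory: 243 @ $11 + 16 @ $14 = $2,897

Ending inventory = $2,897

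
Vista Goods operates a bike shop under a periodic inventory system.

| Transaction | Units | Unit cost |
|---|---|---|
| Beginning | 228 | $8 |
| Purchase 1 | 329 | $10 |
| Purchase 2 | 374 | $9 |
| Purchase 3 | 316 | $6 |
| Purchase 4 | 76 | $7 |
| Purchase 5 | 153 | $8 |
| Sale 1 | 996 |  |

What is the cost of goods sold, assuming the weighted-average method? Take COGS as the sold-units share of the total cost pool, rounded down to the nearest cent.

Sale 1, sell 996: 996/1476 × $12,132.00 → $8,186.63
Ending inventory (cost pool remaining) = $3,945.37

COGS = $8,186.63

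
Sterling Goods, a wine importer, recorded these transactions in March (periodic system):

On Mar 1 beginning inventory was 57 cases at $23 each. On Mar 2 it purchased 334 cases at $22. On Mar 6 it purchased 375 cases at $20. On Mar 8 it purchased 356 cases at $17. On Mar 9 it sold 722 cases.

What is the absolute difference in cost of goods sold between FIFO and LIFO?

$1,907

FIFO COGS: 57 @ $23 + 334 @ $22 + 331 @ $20 = $15,279
LIFO COGS: 356 @ $17 + 366 @ $20 = $13,372
Difference = |$15,279 − $13,372| = $1,907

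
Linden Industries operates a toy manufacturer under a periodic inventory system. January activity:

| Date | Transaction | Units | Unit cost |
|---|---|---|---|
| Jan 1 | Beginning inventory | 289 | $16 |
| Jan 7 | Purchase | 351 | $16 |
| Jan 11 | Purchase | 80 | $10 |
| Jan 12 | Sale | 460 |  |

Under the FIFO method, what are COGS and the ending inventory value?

Jan 12, 460 sold [FIFO — oldest first]: 289 @ $16 + 171 @ $16 = $7,360
Ending inventory: 180 @ $16 + 80 @ $10 = $3,680
Check: goods available $11,040 = COGS $7,360 + ending $3,680

COGS = $7,360; ending inventory = $3,680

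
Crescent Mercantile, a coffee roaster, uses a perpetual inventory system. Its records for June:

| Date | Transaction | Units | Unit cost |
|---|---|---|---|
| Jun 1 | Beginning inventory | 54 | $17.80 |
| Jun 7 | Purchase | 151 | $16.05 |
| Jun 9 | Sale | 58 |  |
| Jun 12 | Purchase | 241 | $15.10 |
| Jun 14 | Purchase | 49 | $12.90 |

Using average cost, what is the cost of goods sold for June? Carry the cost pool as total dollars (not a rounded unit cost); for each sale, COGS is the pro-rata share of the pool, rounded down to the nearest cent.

After Jun 1: 54 on hand, pool $961.20 (≈ $17.8000 each)
After Jun 7: 205 on hand, pool $3,384.75 (≈ $16.5110 each)
Jun 9, sell 58: 58/205 × $3,384.75 → $957.63
After Jun 12: 388 on hand, pool $6,066.22 (≈ $15.6346 each)
After Jun 14: 437 on hand, pool $6,698.32 (≈ $15.3280 each)
Ending inventory (cost pool remaining) = $6,698.32

COGS = $957.63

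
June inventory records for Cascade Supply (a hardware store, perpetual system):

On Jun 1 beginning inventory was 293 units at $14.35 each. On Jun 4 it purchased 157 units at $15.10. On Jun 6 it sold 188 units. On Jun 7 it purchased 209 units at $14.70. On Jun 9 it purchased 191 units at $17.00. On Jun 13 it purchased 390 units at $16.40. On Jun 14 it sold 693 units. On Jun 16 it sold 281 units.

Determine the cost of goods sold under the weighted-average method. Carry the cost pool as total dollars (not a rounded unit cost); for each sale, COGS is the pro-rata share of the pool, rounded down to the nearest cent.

After Jun 1: 293 on hand, pool $4,204.55 (≈ $14.3500 each)
After Jun 4: 450 on hand, pool $6,575.25 (≈ $14.6117 each)
Jun 6, sell 188: 188/450 × $6,575.25 → $2,746.99
After Jun 7: 471 on hand, pool $6,900.56 (≈ $14.6509 each)
After Jun 9: 662 on hand, pool $10,147.56 (≈ $15.3286 each)
After Jun 13: 1052 on hand, pool $16,543.56 (≈ $15.7258 each)
Jun 14, sell 693: 693/1052 × $16,543.56 → $10,897.99
Jun 16, sell 281: 281/359 × $5,645.57 → $4,418.95
Total COGS = $2,746.99 + $10,897.99 + $4,418.95 = $18,063.93
Ending inventory (cost pool remaining) = $1,226.62

COGS = $18,063.93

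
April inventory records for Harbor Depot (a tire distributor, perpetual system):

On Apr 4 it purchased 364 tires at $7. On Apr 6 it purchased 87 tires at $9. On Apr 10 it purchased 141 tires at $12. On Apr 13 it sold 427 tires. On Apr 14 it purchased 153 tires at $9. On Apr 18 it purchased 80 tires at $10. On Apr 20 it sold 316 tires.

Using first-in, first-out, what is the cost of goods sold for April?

COGS = $6,382

Apr 13, 427 sold [FIFO — oldest first]: 364 @ $7 + 63 @ $9 = $3,115
Apr 20, 316 sold [FIFO — oldest first]: 24 @ $9 + 141 @ $12 + 151 @ $9 = $3,267
Total COGS = $3,115 + $3,267 = $6,382
Ending inventory: 2 @ $9 + 80 @ $10 = $818
Check: goods available $7,200 = COGS $6,382 + ending $818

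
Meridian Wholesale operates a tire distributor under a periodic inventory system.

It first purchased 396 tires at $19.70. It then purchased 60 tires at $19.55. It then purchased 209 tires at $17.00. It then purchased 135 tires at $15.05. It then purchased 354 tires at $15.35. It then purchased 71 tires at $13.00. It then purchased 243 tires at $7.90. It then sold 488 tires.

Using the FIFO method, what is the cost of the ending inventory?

Sale 1 (488) [FIFO — oldest first]: 396 @ $19.70 + 60 @ $19.55 + 32 @ $17.00 = $9,518.20
Ending inventory: 177 @ $17.00 + 135 @ $15.05 + 354 @ $15.35 + 71 @ $13.00 + 243 @ $7.90 = $13,317.35
Check: goods available $22,835.55 = COGS $9,518.20 + ending $13,317.35

Ending inventory = $13,317.35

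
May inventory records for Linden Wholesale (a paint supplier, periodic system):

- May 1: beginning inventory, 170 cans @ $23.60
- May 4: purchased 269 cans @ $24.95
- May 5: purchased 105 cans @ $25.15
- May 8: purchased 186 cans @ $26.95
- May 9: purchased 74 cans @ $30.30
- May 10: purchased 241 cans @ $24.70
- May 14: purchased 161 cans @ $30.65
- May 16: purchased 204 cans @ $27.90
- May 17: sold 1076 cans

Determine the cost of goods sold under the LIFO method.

COGS = $29,094.35

May 17, 1076 sold [LIFO — newest first]: 204 @ $27.90 + 161 @ $30.65 + 241 @ $24.70 + 74 @ $30.30 + 186 @ $26.95 + 105 @ $25.15 + 105 @ $24.95 = $29,094.35
Ending inventory: 170 @ $23.60 + 164 @ $24.95 = $8,103.80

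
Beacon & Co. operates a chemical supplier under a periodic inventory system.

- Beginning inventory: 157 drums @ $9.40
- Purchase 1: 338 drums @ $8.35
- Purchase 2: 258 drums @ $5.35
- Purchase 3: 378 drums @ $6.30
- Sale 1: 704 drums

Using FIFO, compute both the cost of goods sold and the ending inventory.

Sale 1 (704) [FIFO — oldest first]: 157 @ $9.40 + 338 @ $8.35 + 209 @ $5.35 = $5,416.25
Ending inventory: 49 @ $5.35 + 378 @ $6.30 = $2,643.55

COGS = $5,416.25; ending inventory = $2,643.55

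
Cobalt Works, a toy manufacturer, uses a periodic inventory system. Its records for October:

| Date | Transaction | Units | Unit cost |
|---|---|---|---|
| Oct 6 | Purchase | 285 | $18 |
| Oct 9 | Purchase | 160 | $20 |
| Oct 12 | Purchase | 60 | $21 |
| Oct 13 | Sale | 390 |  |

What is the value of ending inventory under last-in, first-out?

Oct 13, 390 sold [LIFO — newest first]: 60 @ $21 + 160 @ $20 + 170 @ $18 = $7,520
Ending inventory: 115 @ $18 = $2,070

Ending inventory = $2,070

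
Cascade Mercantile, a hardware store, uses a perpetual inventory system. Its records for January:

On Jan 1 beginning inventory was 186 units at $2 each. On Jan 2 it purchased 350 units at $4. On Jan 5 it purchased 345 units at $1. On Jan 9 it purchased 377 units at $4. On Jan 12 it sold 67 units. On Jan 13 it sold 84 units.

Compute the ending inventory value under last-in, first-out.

Jan 12, 67 sold [LIFO — newest first]: 67 @ $4 = $268
Jan 13, 84 sold [LIFO — newest first]: 84 @ $4 = $336
Total COGS = $268 + $336 = $604
Ending inventory: 186 @ $2 + 350 @ $4 + 345 @ $1 + 226 @ $4 = $3,021

Ending inventory = $3,021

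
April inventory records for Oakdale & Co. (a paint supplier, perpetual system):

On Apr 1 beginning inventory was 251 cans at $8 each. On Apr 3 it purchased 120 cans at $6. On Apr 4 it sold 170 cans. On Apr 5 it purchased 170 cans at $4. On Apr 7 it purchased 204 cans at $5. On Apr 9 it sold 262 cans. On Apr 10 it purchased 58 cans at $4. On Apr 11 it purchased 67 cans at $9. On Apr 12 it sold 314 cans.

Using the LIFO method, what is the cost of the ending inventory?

Apr 4, 170 sold [LIFO — newest first]: 120 @ $6 + 50 @ $8 = $1,120
Apr 9, 262 sold [LIFO — newest first]: 204 @ $5 + 58 @ $4 = $1,252
Apr 12, 314 sold [LIFO — newest first]: 67 @ $9 + 58 @ $4 + 112 @ $4 + 77 @ $8 = $1,899
Total COGS = $1,120 + $1,252 + $1,899 = $4,271
Ending inventory: 124 @ $8 = $992
Check: goods available $5,263 = COGS $4,271 + ending $992

Ending inventory = $992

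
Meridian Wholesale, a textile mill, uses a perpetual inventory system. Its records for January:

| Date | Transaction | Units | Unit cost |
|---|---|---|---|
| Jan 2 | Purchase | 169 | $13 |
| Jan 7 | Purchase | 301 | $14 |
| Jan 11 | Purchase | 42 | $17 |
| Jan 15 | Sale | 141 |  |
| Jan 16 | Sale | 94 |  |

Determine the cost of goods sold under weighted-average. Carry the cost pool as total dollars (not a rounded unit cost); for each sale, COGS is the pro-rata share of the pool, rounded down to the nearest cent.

COGS = $3,270.25

After Jan 2: 169 on hand, pool $2,197.00 (≈ $13.0000 each)
After Jan 7: 470 on hand, pool $6,411.00 (≈ $13.6404 each)
After Jan 11: 512 on hand, pool $7,125.00 (≈ $13.9160 each)
Jan 15, sell 141: 141/512 × $7,125.00 → $1,962.15
Jan 16, sell 94: 94/371 × $5,162.85 → $1,308.10
Total COGS = $1,962.15 + $1,308.10 = $3,270.25
Ending inventory (cost pool remaining) = $3,854.75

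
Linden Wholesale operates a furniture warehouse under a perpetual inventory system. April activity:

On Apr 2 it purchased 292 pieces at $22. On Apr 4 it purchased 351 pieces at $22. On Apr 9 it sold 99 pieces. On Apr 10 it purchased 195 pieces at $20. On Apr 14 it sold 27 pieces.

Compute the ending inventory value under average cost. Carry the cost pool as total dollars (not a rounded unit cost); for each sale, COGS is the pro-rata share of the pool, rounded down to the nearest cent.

Ending inventory = $15,288.25

After Apr 2: 292 on hand, pool $6,424.00 (≈ $22.0000 each)
After Apr 4: 643 on hand, pool $14,146.00 (≈ $22.0000 each)
Apr 9, sell 99: 99/643 × $14,146.00 → $2,178.00
After Apr 10: 739 on hand, pool $15,868.00 (≈ $21.4723 each)
Apr 14, sell 27: 27/739 × $15,868.00 → $579.75
Total COGS = $2,178.00 + $579.75 = $2,757.75
Ending inventory (cost pool remaining) = $15,288.25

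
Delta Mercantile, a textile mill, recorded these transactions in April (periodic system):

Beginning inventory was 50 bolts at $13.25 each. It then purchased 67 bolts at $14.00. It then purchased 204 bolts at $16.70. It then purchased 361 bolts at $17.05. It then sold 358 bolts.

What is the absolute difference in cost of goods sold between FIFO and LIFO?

$465.75

FIFO COGS: 50 @ $13.25 + 67 @ $14.00 + 204 @ $16.70 + 37 @ $17.05 = $5,638.15
LIFO COGS: 358 @ $17.05 = $6,103.90
Difference = |$5,638.15 − $6,103.90| = $465.75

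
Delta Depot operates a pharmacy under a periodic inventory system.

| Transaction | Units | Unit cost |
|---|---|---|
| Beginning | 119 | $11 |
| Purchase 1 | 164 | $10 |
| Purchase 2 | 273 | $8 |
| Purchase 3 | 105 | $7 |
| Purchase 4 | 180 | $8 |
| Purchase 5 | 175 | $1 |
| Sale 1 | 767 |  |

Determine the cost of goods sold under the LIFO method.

Sale 1 (767) [LIFO — newest first]: 175 @ $1 + 180 @ $8 + 105 @ $7 + 273 @ $8 + 34 @ $10 = $4,874
Ending inventory: 119 @ $11 + 130 @ $10 = $2,609
Check: goods available $7,483 = COGS $4,874 + ending $2,609

COGS = $4,874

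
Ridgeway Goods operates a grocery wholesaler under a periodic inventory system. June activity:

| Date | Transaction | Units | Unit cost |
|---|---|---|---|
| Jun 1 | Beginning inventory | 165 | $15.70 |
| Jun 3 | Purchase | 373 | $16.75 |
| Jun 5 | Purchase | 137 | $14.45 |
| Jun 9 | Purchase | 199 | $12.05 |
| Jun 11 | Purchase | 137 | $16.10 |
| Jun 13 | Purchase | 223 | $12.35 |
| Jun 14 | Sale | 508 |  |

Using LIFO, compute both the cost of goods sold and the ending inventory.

Jun 14, 508 sold [LIFO — newest first]: 223 @ $12.35 + 137 @ $16.10 + 148 @ $12.05 = $6,743.15
Ending inventory: 165 @ $15.70 + 373 @ $16.75 + 137 @ $14.45 + 51 @ $12.05 = $11,432.45

COGS = $6,743.15; ending inventory = $11,432.45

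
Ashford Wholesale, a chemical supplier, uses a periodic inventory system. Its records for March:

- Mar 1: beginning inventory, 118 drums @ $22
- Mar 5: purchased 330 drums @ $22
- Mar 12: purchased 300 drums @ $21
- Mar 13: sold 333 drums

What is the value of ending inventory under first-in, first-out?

Mar 13, 333 sold [FIFO — oldest first]: 118 @ $22 + 215 @ $22 = $7,326
Ending inventory: 115 @ $22 + 300 @ $21 = $8,830

Ending inventory = $8,830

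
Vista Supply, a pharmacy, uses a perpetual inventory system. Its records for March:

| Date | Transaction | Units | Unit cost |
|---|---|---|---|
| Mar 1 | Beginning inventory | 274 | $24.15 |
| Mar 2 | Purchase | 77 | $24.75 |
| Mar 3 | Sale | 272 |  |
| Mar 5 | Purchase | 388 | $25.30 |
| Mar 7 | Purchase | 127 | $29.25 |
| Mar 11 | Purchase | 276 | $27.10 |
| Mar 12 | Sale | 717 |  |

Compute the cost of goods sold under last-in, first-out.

Mar 3, 272 sold [LIFO — newest first]: 77 @ $24.75 + 195 @ $24.15 = $6,615.00
Mar 12, 717 sold [LIFO — newest first]: 276 @ $27.10 + 127 @ $29.25 + 314 @ $25.30 = $19,138.55
Total COGS = $6,615.00 + $19,138.55 = $25,753.55
Ending inventory: 79 @ $24.15 + 74 @ $25.30 = $3,780.05

COGS = $25,753.55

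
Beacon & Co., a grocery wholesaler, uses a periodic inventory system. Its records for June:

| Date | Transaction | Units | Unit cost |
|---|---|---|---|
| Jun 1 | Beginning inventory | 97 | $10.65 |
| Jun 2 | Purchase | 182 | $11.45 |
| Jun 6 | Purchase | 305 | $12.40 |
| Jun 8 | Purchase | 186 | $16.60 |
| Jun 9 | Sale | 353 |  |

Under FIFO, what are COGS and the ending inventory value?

COGS = $4,034.55; ending inventory = $5,952.00

Jun 9, 353 sold [FIFO — oldest first]: 97 @ $10.65 + 182 @ $11.45 + 74 @ $12.40 = $4,034.55
Ending inventory: 231 @ $12.40 + 186 @ $16.60 = $5,952.00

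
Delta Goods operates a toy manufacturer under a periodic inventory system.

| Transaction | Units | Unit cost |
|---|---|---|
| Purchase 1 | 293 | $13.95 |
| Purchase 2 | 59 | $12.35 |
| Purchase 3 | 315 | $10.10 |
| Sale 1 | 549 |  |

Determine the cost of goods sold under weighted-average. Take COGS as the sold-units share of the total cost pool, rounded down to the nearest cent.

COGS = $6,582.64

Sale 1, sell 549: 549/667 × $7,997.50 → $6,582.64
Ending inventory (cost pool remaining) = $1,414.86
Check: goods available $7,997.50 = COGS $6,582.64 + ending $1,414.86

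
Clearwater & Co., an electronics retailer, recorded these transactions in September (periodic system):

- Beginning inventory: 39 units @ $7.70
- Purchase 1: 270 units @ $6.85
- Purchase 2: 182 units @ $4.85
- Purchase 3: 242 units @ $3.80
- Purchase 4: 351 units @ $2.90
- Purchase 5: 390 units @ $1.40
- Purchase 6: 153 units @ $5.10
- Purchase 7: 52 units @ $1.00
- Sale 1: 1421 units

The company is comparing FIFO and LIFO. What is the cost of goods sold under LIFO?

FIFO COGS: 39 @ $7.70 + 270 @ $6.85 + 182 @ $4.85 + 242 @ $3.80 + 351 @ $2.90 + 337 @ $1.40 = $5,441.80
LIFO COGS: 52 @ $1.00 + 153 @ $5.10 + 390 @ $1.40 + 351 @ $2.90 + 242 @ $3.80 + 182 @ $4.85 + 51 @ $6.85 = $4,547.85

COGS = $4,547.85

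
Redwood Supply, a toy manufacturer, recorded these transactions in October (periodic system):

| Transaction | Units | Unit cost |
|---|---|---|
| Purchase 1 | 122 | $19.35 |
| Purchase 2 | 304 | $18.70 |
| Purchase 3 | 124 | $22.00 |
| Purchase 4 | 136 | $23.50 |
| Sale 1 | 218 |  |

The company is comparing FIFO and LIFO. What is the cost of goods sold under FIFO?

COGS = $4,155.90

FIFO COGS: 122 @ $19.35 + 96 @ $18.70 = $4,155.90
LIFO COGS: 136 @ $23.50 + 82 @ $22.00 = $5,000.00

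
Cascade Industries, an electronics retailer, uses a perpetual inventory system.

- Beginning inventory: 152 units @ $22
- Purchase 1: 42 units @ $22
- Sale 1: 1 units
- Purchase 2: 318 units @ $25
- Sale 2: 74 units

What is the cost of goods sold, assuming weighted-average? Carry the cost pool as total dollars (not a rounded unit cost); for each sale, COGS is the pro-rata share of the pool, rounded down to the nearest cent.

After Beginning: 152 on hand, pool $3,344.00 (≈ $22.0000 each)
After Purchase 1: 194 on hand, pool $4,268.00 (≈ $22.0000 each)
Sale 1, sell 1: 1/194 × $4,268.00 → $22.00
After Purchase 2: 511 on hand, pool $12,196.00 (≈ $23.8669 each)
Sale 2, sell 74: 74/511 × $12,196.00 → $1,766.15
Total COGS = $22.00 + $1,766.15 = $1,788.15
Ending inventory (cost pool remaining) = $10,429.85
Check: goods available $12,218.00 = COGS $1,788.15 + ending $10,429.85

COGS = $1,788.15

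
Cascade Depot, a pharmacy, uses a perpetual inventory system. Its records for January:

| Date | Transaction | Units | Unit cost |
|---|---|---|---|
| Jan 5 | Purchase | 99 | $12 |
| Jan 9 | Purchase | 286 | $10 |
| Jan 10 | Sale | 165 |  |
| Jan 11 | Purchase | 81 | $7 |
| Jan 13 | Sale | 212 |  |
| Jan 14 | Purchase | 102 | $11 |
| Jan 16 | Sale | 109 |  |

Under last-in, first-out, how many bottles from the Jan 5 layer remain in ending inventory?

Jan 10, 165 sold [LIFO — newest first]: 165 @ $10 = $1,650
Jan 13, 212 sold [LIFO — newest first]: 81 @ $7 + 121 @ $10 + 10 @ $12 = $1,897
Jan 16, 109 sold [LIFO — newest first]: 102 @ $11 + 7 @ $12 = $1,206
Total COGS = $1,650 + $1,897 + $1,206 = $4,753
Ending inventory: 82 @ $12 = $984
Check: goods available $5,737 = COGS $4,753 + ending $984

82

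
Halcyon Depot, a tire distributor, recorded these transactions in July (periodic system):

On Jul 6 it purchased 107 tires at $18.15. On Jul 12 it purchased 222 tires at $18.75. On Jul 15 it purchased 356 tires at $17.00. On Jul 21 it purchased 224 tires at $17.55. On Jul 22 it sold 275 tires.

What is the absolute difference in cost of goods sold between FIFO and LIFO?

FIFO COGS: 107 @ $18.15 + 168 @ $18.75 = $5,092.05
LIFO COGS: 224 @ $17.55 + 51 @ $17.00 = $4,798.20
Difference = |$5,092.05 − $4,798.20| = $293.85

$293.85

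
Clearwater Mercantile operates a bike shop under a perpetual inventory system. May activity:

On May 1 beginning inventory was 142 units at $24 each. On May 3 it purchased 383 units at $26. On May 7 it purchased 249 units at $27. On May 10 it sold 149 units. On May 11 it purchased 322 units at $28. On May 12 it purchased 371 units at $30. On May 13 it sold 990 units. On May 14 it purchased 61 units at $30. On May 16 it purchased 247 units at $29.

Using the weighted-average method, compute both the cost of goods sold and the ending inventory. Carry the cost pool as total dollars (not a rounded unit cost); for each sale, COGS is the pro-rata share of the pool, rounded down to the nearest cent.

After May 1: 142 on hand, pool $3,408.00 (≈ $24.0000 each)
After May 3: 525 on hand, pool $13,366.00 (≈ $25.4590 each)
After May 7: 774 on hand, pool $20,089.00 (≈ $25.9548 each)
May 10, sell 149: 149/774 × $20,089.00 → $3,867.26
After May 11: 947 on hand, pool $25,237.74 (≈ $26.6502 each)
After May 12: 1318 on hand, pool $36,367.74 (≈ $27.5931 each)
May 13, sell 990: 990/1318 × $36,367.74 → $27,317.19
After May 14: 389 on hand, pool $10,880.55 (≈ $27.9706 each)
After May 16: 636 on hand, pool $18,043.55 (≈ $28.3704 each)
Total COGS = $3,867.26 + $27,317.19 = $31,184.45
Ending inventory (cost pool remaining) = $18,043.55

COGS = $31,184.45; ending inventory = $18,043.55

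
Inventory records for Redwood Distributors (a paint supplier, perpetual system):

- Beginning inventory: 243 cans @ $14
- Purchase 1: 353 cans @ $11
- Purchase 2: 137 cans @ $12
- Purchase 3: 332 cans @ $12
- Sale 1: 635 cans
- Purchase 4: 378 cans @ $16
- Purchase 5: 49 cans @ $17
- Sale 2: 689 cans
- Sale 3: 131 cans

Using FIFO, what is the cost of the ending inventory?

Ending inventory = $629

Sale 1 (635) [FIFO — oldest first]: 243 @ $14 + 353 @ $11 + 39 @ $12 = $7,753
Sale 2 (689) [FIFO — oldest first]: 98 @ $12 + 332 @ $12 + 259 @ $16 = $9,304
Sale 3 (131) [FIFO — oldest first]: 119 @ $16 + 12 @ $17 = $2,108
Total COGS = $7,753 + $9,304 + $2,108 = $19,165
Ending inventory: 37 @ $17 = $629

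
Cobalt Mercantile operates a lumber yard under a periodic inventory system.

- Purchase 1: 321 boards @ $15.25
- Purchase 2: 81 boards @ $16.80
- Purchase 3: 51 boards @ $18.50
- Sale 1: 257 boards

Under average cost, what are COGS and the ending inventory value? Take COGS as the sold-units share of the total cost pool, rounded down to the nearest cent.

Sale 1, sell 257: 257/453 × $7,199.55 → $4,084.51
Ending inventory (cost pool remaining) = $3,115.04

COGS = $4,084.51; ending inventory = $3,115.04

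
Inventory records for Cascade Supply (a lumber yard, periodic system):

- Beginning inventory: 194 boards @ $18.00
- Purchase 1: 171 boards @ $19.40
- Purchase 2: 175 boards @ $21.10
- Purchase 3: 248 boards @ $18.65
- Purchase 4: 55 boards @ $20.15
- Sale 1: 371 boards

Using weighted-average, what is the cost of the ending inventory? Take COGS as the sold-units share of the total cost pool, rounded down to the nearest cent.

Ending inventory = $9,090.26

Sale 1, sell 371: 371/843 × $16,235.35 → $7,145.09
Ending inventory (cost pool remaining) = $9,090.26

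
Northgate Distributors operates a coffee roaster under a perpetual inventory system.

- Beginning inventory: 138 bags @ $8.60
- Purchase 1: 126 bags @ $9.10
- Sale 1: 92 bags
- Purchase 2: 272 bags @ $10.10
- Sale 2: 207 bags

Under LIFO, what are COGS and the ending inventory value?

Sale 1 (92) [LIFO — newest first]: 92 @ $9.10 = $837.20
Sale 2 (207) [LIFO — newest first]: 207 @ $10.10 = $2,090.70
Total COGS = $837.20 + $2,090.70 = $2,927.90
Ending inventory: 138 @ $8.60 + 34 @ $9.10 + 65 @ $10.10 = $2,152.70

COGS = $2,927.90; ending inventory = $2,152.70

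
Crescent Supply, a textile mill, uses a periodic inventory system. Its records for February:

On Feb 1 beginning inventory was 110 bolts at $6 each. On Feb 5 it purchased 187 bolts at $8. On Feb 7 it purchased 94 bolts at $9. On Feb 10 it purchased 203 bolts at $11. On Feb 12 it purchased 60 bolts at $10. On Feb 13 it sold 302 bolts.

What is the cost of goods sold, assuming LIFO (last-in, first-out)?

COGS = $3,184

Feb 13, 302 sold [LIFO — newest first]: 60 @ $10 + 203 @ $11 + 39 @ $9 = $3,184
Ending inventory: 110 @ $6 + 187 @ $8 + 55 @ $9 = $2,651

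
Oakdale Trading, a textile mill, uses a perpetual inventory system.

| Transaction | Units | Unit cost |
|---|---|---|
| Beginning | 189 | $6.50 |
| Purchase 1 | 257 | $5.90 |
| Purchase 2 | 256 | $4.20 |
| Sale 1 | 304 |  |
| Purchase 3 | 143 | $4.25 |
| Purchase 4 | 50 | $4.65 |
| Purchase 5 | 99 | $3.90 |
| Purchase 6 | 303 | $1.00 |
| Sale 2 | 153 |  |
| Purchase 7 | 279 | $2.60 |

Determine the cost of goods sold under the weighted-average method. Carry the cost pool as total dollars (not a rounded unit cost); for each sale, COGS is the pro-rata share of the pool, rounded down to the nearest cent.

After Beginning: 189 on hand, pool $1,228.50 (≈ $6.5000 each)
After Purchase 1: 446 on hand, pool $2,744.80 (≈ $6.1543 each)
After Purchase 2: 702 on hand, pool $3,820.00 (≈ $5.4416 each)
Sale 1, sell 304: 304/702 × $3,820.00 → $1,654.24
After Purchase 3: 541 on hand, pool $2,773.51 (≈ $5.1266 each)
After Purchase 4: 591 on hand, pool $3,006.01 (≈ $5.0863 each)
After Purchase 5: 690 on hand, pool $3,392.11 (≈ $4.9161 each)
After Purchase 6: 993 on hand, pool $3,695.11 (≈ $3.7212 each)
Sale 2, sell 153: 153/993 × $3,695.11 → $569.33
After Purchase 7: 1119 on hand, pool $3,851.18 (≈ $3.4416 each)
Total COGS = $1,654.24 + $569.33 = $2,223.57
Ending inventory (cost pool remaining) = $3,851.18
Check: goods available $6,074.75 = COGS $2,223.57 + ending $3,851.18

COGS = $2,223.57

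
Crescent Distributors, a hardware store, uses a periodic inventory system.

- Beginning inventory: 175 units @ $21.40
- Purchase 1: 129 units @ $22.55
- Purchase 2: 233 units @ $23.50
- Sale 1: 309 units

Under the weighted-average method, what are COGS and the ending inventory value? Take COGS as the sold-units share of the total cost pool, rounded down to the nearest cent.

Sale 1, sell 309: 309/537 × $12,129.45 → $6,979.51
Ending inventory (cost pool remaining) = $5,149.94

COGS = $6,979.51; ending inventory = $5,149.94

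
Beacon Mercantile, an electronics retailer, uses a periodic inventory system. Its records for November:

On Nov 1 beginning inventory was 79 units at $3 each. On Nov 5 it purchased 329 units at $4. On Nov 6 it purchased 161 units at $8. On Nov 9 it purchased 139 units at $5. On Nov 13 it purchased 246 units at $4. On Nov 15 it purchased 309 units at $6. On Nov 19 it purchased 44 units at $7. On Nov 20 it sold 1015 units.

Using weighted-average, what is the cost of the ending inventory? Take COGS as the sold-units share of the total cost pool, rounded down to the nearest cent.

Nov 20, sell 1015: 1015/1307 × $6,682.00 → $5,189.15
Ending inventory (cost pool remaining) = $1,492.85

Ending inventory = $1,492.85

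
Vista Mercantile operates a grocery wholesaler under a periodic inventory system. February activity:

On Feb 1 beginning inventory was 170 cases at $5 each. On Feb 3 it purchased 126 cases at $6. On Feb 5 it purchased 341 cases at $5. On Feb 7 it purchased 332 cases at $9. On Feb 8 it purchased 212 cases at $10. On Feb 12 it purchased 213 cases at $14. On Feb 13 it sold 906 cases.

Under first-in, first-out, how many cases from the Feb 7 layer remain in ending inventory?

Feb 13, 906 sold [FIFO — oldest first]: 170 @ $5 + 126 @ $6 + 341 @ $5 + 269 @ $9 = $5,732
Ending inventory: 63 @ $9 + 212 @ $10 + 213 @ $14 = $5,669

63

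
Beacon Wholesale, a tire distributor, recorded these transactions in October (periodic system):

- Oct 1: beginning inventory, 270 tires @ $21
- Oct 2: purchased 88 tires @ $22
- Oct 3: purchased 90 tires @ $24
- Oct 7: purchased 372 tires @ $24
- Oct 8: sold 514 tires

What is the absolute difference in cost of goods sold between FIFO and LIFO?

FIFO COGS: 270 @ $21 + 88 @ $22 + 90 @ $24 + 66 @ $24 = $11,350
LIFO COGS: 372 @ $24 + 90 @ $24 + 52 @ $22 = $12,232
Difference = |$11,350 − $12,232| = $882

$882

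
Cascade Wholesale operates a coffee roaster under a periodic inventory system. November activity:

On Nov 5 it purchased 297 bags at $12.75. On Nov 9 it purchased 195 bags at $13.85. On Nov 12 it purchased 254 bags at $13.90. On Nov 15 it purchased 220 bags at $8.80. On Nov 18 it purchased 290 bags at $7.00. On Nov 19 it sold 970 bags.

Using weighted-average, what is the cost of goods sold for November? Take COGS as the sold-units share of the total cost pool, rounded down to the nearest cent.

Nov 19, sell 970: 970/1256 × $13,984.10 → $10,799.82
Ending inventory (cost pool remaining) = $3,184.28
Check: goods available $13,984.10 = COGS $10,799.82 + ending $3,184.28

COGS = $10,799.82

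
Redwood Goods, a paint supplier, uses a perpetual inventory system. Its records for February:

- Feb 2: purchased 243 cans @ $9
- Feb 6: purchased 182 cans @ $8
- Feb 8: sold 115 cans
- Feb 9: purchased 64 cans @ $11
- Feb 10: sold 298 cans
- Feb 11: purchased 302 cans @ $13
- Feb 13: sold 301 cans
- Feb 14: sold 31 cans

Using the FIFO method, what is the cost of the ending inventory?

Feb 8, 115 sold [FIFO — oldest first]: 115 @ $9 = $1,035
Feb 10, 298 sold [FIFO — oldest first]: 128 @ $9 + 170 @ $8 = $2,512
Feb 13, 301 sold [FIFO — oldest first]: 12 @ $8 + 64 @ $11 + 225 @ $13 = $3,725
Feb 14, 31 sold [FIFO — oldest first]: 31 @ $13 = $403
Total COGS = $1,035 + $2,512 + $3,725 + $403 = $7,675
Ending inventory: 46 @ $13 = $598
Check: goods available $8,273 = COGS $7,675 + ending $598

Ending inventory = $598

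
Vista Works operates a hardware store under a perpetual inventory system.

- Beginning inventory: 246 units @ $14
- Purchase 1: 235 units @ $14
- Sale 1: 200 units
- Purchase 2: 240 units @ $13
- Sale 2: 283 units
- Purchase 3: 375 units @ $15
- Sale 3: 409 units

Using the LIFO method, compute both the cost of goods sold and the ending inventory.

COGS = $12,623; ending inventory = $2,856

Sale 1 (200) [LIFO — newest first]: 200 @ $14 = $2,800
Sale 2 (283) [LIFO — newest first]: 240 @ $13 + 35 @ $14 + 8 @ $14 = $3,722
Sale 3 (409) [LIFO — newest first]: 375 @ $15 + 34 @ $14 = $6,101
Total COGS = $2,800 + $3,722 + $6,101 = $12,623
Ending inventory: 204 @ $14 = $2,856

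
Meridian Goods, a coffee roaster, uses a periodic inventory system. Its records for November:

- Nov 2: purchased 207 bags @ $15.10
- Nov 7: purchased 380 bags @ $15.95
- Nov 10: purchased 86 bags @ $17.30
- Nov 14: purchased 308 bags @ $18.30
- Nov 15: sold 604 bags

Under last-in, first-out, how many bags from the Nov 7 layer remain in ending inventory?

Nov 15, 604 sold [LIFO — newest first]: 308 @ $18.30 + 86 @ $17.30 + 210 @ $15.95 = $10,473.70
Ending inventory: 207 @ $15.10 + 170 @ $15.95 = $5,837.20
Check: goods available $16,310.90 = COGS $10,473.70 + ending $5,837.20

170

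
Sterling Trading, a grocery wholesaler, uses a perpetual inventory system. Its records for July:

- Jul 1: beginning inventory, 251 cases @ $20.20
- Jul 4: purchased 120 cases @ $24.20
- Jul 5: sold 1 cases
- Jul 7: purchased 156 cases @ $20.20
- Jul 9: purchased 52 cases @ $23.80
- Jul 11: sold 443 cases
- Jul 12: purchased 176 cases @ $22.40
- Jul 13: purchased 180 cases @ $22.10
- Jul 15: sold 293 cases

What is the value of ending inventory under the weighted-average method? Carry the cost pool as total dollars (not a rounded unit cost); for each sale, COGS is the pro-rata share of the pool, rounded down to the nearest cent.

After Jul 1: 251 on hand, pool $5,070.20 (≈ $20.2000 each)
After Jul 4: 371 on hand, pool $7,974.20 (≈ $21.4938 each)
Jul 5, sell 1: 1/371 × $7,974.20 → $21.49
After Jul 7: 526 on hand, pool $11,103.91 (≈ $21.1101 each)
After Jul 9: 578 on hand, pool $12,341.51 (≈ $21.3521 each)
Jul 11, sell 443: 443/578 × $12,341.51 → $9,458.97
After Jul 12: 311 on hand, pool $6,824.94 (≈ $21.9451 each)
After Jul 13: 491 on hand, pool $10,802.94 (≈ $22.0019 each)
Jul 15, sell 293: 293/491 × $10,802.94 → $6,446.56
Total COGS = $21.49 + $9,458.97 + $6,446.56 = $15,927.02
Ending inventory (cost pool remaining) = $4,356.38

Ending inventory = $4,356.38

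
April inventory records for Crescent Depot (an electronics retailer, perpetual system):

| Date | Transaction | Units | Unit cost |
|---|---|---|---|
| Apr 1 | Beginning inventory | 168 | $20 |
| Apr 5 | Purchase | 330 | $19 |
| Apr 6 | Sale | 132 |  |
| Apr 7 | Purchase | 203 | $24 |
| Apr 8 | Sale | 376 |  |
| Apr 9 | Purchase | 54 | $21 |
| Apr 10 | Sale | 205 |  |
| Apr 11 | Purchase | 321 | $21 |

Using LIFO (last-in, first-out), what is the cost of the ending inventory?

Ending inventory = $7,581

Apr 6, 132 sold [LIFO — newest first]: 132 @ $19 = $2,508
Apr 8, 376 sold [LIFO — newest first]: 203 @ $24 + 173 @ $19 = $8,159
Apr 10, 205 sold [LIFO — newest first]: 54 @ $21 + 25 @ $19 + 126 @ $20 = $4,129
Total COGS = $2,508 + $8,159 + $4,129 = $14,796
Ending inventory: 42 @ $20 + 321 @ $21 = $7,581
Check: goods available $22,377 = COGS $14,796 + ending $7,581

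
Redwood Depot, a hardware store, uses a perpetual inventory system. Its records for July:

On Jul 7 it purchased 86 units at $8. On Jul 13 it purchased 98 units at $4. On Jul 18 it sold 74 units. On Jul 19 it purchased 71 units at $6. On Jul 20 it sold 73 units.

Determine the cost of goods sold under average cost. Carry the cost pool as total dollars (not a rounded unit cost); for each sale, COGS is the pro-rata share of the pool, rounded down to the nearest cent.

After Jul 7: 86 on hand, pool $688.00 (≈ $8.0000 each)
After Jul 13: 184 on hand, pool $1,080.00 (≈ $5.8696 each)
Jul 18, sell 74: 74/184 × $1,080.00 → $434.34
After Jul 19: 181 on hand, pool $1,071.66 (≈ $5.9208 each)
Jul 20, sell 73: 73/181 × $1,071.66 → $432.21
Total COGS = $434.34 + $432.21 = $866.55
Ending inventory (cost pool remaining) = $639.45

COGS = $866.55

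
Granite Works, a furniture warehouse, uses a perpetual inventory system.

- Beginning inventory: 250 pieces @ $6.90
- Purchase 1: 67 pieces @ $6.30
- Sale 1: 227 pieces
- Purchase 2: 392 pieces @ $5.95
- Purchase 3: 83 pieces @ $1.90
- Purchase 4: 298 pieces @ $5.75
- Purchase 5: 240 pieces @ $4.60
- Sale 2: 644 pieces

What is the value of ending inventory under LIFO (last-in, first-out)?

Ending inventory = $2,816.55

Sale 1 (227) [LIFO — newest first]: 67 @ $6.30 + 160 @ $6.90 = $1,526.10
Sale 2 (644) [LIFO — newest first]: 240 @ $4.60 + 298 @ $5.75 + 83 @ $1.90 + 23 @ $5.95 = $3,112.05
Total COGS = $1,526.10 + $3,112.05 = $4,638.15
Ending inventory: 90 @ $6.90 + 369 @ $5.95 = $2,816.55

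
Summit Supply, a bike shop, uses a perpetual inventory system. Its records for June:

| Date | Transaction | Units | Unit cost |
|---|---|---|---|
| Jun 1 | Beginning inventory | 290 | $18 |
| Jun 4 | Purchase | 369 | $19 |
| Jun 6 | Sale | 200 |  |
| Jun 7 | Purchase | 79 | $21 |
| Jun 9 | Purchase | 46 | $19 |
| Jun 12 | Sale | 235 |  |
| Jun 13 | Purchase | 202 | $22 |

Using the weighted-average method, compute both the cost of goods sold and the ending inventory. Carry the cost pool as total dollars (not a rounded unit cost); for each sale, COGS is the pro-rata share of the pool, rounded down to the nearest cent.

After Jun 1: 290 on hand, pool $5,220.00 (≈ $18.0000 each)
After Jun 4: 659 on hand, pool $12,231.00 (≈ $18.5599 each)
Jun 6, sell 200: 200/659 × $12,231.00 → $3,711.98
After Jun 7: 538 on hand, pool $10,178.02 (≈ $18.9183 each)
After Jun 9: 584 on hand, pool $11,052.02 (≈ $18.9247 each)
Jun 12, sell 235: 235/584 × $11,052.02 → $4,447.30
After Jun 13: 551 on hand, pool $11,048.72 (≈ $20.0521 each)
Total COGS = $3,711.98 + $4,447.30 = $8,159.28
Ending inventory (cost pool remaining) = $11,048.72
Check: goods available $19,208.00 = COGS $8,159.28 + ending $11,048.72

COGS = $8,159.28; ending inventory = $11,048.72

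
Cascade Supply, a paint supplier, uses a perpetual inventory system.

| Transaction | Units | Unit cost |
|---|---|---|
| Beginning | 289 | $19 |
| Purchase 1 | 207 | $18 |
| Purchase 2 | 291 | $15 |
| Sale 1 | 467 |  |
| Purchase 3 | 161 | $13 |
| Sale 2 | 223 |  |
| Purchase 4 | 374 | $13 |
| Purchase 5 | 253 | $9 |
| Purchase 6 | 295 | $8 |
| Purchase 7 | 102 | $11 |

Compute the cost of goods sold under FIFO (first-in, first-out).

Sale 1 (467) [FIFO — oldest first]: 289 @ $19 + 178 @ $18 = $8,695
Sale 2 (223) [FIFO — oldest first]: 29 @ $18 + 194 @ $15 = $3,432
Total COGS = $8,695 + $3,432 = $12,127
Ending inventory: 97 @ $15 + 161 @ $13 + 374 @ $13 + 253 @ $9 + 295 @ $8 + 102 @ $11 = $14,169

COGS = $12,127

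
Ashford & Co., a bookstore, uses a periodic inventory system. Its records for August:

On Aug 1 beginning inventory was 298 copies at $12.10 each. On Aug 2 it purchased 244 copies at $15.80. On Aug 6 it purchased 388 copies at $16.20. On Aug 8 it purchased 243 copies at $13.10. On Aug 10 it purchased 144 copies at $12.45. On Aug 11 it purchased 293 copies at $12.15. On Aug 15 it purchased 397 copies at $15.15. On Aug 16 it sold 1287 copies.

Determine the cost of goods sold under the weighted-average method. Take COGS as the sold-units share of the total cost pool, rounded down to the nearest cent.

COGS = $18,145.73

Aug 16, sell 1287: 1287/2007 × $28,297.20 → $18,145.73
Ending inventory (cost pool remaining) = $10,151.47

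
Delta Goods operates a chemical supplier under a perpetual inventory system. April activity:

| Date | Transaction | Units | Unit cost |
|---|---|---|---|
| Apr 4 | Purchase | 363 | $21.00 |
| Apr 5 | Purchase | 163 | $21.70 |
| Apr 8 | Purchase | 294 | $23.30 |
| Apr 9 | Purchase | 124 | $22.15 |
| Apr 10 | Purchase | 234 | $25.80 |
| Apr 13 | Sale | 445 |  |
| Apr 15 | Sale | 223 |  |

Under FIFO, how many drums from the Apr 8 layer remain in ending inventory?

Apr 13, 445 sold [FIFO — oldest first]: 363 @ $21.00 + 82 @ $21.70 = $9,402.40
Apr 15, 223 sold [FIFO — oldest first]: 81 @ $21.70 + 142 @ $23.30 = $5,066.30
Total COGS = $9,402.40 + $5,066.30 = $14,468.70
Ending inventory: 152 @ $23.30 + 124 @ $22.15 + 234 @ $25.80 = $12,325.40

152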